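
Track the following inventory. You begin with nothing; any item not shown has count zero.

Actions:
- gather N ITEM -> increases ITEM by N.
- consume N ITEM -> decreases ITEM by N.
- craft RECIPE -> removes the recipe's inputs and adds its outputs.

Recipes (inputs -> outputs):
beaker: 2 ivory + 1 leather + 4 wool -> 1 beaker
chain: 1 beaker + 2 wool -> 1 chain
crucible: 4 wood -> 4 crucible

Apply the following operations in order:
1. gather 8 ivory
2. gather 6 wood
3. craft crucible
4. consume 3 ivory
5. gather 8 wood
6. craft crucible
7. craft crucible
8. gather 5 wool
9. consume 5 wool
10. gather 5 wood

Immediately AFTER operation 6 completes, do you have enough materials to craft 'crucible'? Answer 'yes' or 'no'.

Answer: yes

Derivation:
After 1 (gather 8 ivory): ivory=8
After 2 (gather 6 wood): ivory=8 wood=6
After 3 (craft crucible): crucible=4 ivory=8 wood=2
After 4 (consume 3 ivory): crucible=4 ivory=5 wood=2
After 5 (gather 8 wood): crucible=4 ivory=5 wood=10
After 6 (craft crucible): crucible=8 ivory=5 wood=6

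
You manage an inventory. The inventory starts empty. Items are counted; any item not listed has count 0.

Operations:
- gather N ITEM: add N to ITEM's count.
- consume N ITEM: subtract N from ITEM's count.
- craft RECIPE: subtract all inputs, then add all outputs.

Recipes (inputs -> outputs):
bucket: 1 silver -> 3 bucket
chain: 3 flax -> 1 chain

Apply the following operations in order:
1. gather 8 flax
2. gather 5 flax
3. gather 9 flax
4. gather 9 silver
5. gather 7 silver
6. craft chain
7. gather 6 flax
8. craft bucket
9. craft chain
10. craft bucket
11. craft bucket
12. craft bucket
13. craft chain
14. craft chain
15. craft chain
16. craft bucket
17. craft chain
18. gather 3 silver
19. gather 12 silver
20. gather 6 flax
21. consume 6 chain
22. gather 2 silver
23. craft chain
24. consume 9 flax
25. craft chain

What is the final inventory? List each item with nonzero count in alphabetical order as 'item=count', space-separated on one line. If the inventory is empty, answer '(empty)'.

Answer: bucket=15 chain=2 flax=1 silver=28

Derivation:
After 1 (gather 8 flax): flax=8
After 2 (gather 5 flax): flax=13
After 3 (gather 9 flax): flax=22
After 4 (gather 9 silver): flax=22 silver=9
After 5 (gather 7 silver): flax=22 silver=16
After 6 (craft chain): chain=1 flax=19 silver=16
After 7 (gather 6 flax): chain=1 flax=25 silver=16
After 8 (craft bucket): bucket=3 chain=1 flax=25 silver=15
After 9 (craft chain): bucket=3 chain=2 flax=22 silver=15
After 10 (craft bucket): bucket=6 chain=2 flax=22 silver=14
After 11 (craft bucket): bucket=9 chain=2 flax=22 silver=13
After 12 (craft bucket): bucket=12 chain=2 flax=22 silver=12
After 13 (craft chain): bucket=12 chain=3 flax=19 silver=12
After 14 (craft chain): bucket=12 chain=4 flax=16 silver=12
After 15 (craft chain): bucket=12 chain=5 flax=13 silver=12
After 16 (craft bucket): bucket=15 chain=5 flax=13 silver=11
After 17 (craft chain): bucket=15 chain=6 flax=10 silver=11
After 18 (gather 3 silver): bucket=15 chain=6 flax=10 silver=14
After 19 (gather 12 silver): bucket=15 chain=6 flax=10 silver=26
After 20 (gather 6 flax): bucket=15 chain=6 flax=16 silver=26
After 21 (consume 6 chain): bucket=15 flax=16 silver=26
After 22 (gather 2 silver): bucket=15 flax=16 silver=28
After 23 (craft chain): bucket=15 chain=1 flax=13 silver=28
After 24 (consume 9 flax): bucket=15 chain=1 flax=4 silver=28
After 25 (craft chain): bucket=15 chain=2 flax=1 silver=28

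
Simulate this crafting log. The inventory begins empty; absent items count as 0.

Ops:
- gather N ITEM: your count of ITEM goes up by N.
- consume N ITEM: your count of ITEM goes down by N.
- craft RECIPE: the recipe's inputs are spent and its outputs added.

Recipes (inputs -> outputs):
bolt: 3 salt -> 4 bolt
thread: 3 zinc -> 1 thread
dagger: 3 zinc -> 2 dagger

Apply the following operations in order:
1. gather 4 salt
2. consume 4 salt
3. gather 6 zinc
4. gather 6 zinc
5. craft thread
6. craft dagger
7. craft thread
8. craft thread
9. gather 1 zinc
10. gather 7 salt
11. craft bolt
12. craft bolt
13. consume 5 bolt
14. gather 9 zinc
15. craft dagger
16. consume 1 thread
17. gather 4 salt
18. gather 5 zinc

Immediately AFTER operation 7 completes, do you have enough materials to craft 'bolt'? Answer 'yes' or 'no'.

After 1 (gather 4 salt): salt=4
After 2 (consume 4 salt): (empty)
After 3 (gather 6 zinc): zinc=6
After 4 (gather 6 zinc): zinc=12
After 5 (craft thread): thread=1 zinc=9
After 6 (craft dagger): dagger=2 thread=1 zinc=6
After 7 (craft thread): dagger=2 thread=2 zinc=3

Answer: no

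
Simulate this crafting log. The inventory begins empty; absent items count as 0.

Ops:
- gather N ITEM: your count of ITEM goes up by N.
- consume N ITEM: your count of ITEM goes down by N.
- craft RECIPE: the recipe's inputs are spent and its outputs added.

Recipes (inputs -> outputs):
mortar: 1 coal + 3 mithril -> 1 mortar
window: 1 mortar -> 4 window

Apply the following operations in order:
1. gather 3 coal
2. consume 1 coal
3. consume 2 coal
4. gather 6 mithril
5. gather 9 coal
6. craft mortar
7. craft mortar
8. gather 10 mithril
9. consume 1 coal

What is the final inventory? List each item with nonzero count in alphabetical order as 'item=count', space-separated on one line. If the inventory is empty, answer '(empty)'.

After 1 (gather 3 coal): coal=3
After 2 (consume 1 coal): coal=2
After 3 (consume 2 coal): (empty)
After 4 (gather 6 mithril): mithril=6
After 5 (gather 9 coal): coal=9 mithril=6
After 6 (craft mortar): coal=8 mithril=3 mortar=1
After 7 (craft mortar): coal=7 mortar=2
After 8 (gather 10 mithril): coal=7 mithril=10 mortar=2
After 9 (consume 1 coal): coal=6 mithril=10 mortar=2

Answer: coal=6 mithril=10 mortar=2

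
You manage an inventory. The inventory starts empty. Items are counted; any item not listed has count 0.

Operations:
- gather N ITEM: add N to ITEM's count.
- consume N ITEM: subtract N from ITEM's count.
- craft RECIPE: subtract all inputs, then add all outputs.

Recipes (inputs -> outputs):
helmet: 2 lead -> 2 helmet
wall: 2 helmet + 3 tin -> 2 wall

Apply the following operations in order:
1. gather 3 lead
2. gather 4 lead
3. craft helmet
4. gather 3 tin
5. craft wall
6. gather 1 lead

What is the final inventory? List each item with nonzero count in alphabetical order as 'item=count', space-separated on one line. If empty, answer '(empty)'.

After 1 (gather 3 lead): lead=3
After 2 (gather 4 lead): lead=7
After 3 (craft helmet): helmet=2 lead=5
After 4 (gather 3 tin): helmet=2 lead=5 tin=3
After 5 (craft wall): lead=5 wall=2
After 6 (gather 1 lead): lead=6 wall=2

Answer: lead=6 wall=2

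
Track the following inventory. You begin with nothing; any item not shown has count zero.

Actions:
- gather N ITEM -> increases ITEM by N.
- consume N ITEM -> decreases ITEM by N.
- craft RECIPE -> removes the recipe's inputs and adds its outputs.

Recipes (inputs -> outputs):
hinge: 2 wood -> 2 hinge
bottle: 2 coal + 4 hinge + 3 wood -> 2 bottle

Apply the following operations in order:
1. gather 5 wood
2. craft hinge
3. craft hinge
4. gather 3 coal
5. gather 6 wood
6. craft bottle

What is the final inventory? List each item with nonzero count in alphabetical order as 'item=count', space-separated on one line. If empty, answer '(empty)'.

After 1 (gather 5 wood): wood=5
After 2 (craft hinge): hinge=2 wood=3
After 3 (craft hinge): hinge=4 wood=1
After 4 (gather 3 coal): coal=3 hinge=4 wood=1
After 5 (gather 6 wood): coal=3 hinge=4 wood=7
After 6 (craft bottle): bottle=2 coal=1 wood=4

Answer: bottle=2 coal=1 wood=4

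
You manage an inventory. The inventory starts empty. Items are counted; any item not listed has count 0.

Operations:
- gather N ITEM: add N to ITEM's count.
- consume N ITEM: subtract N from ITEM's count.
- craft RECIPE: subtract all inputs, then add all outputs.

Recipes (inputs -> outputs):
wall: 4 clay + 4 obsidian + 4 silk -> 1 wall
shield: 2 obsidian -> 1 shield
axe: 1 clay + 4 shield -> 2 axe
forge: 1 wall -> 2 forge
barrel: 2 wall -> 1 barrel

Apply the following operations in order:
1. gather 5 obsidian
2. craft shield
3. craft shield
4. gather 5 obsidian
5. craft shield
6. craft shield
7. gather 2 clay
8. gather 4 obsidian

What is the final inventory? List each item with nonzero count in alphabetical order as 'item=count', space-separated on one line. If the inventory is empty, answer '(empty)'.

Answer: clay=2 obsidian=6 shield=4

Derivation:
After 1 (gather 5 obsidian): obsidian=5
After 2 (craft shield): obsidian=3 shield=1
After 3 (craft shield): obsidian=1 shield=2
After 4 (gather 5 obsidian): obsidian=6 shield=2
After 5 (craft shield): obsidian=4 shield=3
After 6 (craft shield): obsidian=2 shield=4
After 7 (gather 2 clay): clay=2 obsidian=2 shield=4
After 8 (gather 4 obsidian): clay=2 obsidian=6 shield=4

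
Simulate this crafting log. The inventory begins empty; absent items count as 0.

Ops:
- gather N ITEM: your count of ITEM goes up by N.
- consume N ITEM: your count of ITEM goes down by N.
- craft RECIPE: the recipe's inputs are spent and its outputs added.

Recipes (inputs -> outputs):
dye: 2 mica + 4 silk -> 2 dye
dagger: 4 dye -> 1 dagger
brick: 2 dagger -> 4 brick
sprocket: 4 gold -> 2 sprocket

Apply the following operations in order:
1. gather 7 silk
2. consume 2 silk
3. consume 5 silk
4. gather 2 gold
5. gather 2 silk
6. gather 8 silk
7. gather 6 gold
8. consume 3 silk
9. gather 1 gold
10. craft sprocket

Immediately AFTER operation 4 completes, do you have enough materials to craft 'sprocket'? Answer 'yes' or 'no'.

After 1 (gather 7 silk): silk=7
After 2 (consume 2 silk): silk=5
After 3 (consume 5 silk): (empty)
After 4 (gather 2 gold): gold=2

Answer: no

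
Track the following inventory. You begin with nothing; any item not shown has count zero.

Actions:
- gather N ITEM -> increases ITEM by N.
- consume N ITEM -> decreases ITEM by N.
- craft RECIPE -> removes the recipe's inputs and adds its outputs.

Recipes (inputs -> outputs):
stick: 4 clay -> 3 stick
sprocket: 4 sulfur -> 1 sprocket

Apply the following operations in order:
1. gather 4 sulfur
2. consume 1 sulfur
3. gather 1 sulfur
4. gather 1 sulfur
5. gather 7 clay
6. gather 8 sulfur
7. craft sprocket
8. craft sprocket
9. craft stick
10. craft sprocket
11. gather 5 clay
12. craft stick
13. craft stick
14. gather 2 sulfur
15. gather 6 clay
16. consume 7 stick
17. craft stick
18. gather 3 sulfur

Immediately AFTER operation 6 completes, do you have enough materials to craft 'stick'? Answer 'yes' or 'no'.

After 1 (gather 4 sulfur): sulfur=4
After 2 (consume 1 sulfur): sulfur=3
After 3 (gather 1 sulfur): sulfur=4
After 4 (gather 1 sulfur): sulfur=5
After 5 (gather 7 clay): clay=7 sulfur=5
After 6 (gather 8 sulfur): clay=7 sulfur=13

Answer: yes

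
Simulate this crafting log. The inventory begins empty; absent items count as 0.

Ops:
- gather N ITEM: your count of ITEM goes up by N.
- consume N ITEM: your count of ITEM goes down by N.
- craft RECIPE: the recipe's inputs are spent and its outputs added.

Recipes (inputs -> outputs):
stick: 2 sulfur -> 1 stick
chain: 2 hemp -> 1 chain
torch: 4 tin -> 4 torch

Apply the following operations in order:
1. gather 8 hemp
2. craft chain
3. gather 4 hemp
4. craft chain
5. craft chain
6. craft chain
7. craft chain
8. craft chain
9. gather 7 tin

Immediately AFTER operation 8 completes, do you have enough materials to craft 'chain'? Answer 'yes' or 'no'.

After 1 (gather 8 hemp): hemp=8
After 2 (craft chain): chain=1 hemp=6
After 3 (gather 4 hemp): chain=1 hemp=10
After 4 (craft chain): chain=2 hemp=8
After 5 (craft chain): chain=3 hemp=6
After 6 (craft chain): chain=4 hemp=4
After 7 (craft chain): chain=5 hemp=2
After 8 (craft chain): chain=6

Answer: no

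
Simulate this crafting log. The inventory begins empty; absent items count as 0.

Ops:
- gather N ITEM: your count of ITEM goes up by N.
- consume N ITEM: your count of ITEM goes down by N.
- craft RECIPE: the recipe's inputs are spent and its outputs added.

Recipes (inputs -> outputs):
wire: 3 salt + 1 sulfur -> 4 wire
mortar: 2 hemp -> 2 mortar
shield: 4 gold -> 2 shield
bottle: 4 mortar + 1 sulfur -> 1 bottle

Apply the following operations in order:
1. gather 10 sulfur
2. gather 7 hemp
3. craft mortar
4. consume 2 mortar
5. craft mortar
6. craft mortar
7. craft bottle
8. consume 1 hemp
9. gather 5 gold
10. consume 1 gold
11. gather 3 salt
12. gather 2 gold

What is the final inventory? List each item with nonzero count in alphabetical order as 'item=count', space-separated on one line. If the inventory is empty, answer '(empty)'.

Answer: bottle=1 gold=6 salt=3 sulfur=9

Derivation:
After 1 (gather 10 sulfur): sulfur=10
After 2 (gather 7 hemp): hemp=7 sulfur=10
After 3 (craft mortar): hemp=5 mortar=2 sulfur=10
After 4 (consume 2 mortar): hemp=5 sulfur=10
After 5 (craft mortar): hemp=3 mortar=2 sulfur=10
After 6 (craft mortar): hemp=1 mortar=4 sulfur=10
After 7 (craft bottle): bottle=1 hemp=1 sulfur=9
After 8 (consume 1 hemp): bottle=1 sulfur=9
After 9 (gather 5 gold): bottle=1 gold=5 sulfur=9
After 10 (consume 1 gold): bottle=1 gold=4 sulfur=9
After 11 (gather 3 salt): bottle=1 gold=4 salt=3 sulfur=9
After 12 (gather 2 gold): bottle=1 gold=6 salt=3 sulfur=9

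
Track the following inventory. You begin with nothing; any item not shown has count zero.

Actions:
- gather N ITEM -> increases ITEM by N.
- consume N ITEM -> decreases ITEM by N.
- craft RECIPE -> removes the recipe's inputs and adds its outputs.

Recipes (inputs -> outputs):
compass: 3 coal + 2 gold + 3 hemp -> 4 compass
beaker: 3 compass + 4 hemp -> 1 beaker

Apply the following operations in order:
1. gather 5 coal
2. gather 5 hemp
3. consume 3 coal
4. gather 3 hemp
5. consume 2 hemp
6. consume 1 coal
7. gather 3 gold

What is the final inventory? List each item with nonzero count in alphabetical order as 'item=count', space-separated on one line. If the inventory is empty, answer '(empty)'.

Answer: coal=1 gold=3 hemp=6

Derivation:
After 1 (gather 5 coal): coal=5
After 2 (gather 5 hemp): coal=5 hemp=5
After 3 (consume 3 coal): coal=2 hemp=5
After 4 (gather 3 hemp): coal=2 hemp=8
After 5 (consume 2 hemp): coal=2 hemp=6
After 6 (consume 1 coal): coal=1 hemp=6
After 7 (gather 3 gold): coal=1 gold=3 hemp=6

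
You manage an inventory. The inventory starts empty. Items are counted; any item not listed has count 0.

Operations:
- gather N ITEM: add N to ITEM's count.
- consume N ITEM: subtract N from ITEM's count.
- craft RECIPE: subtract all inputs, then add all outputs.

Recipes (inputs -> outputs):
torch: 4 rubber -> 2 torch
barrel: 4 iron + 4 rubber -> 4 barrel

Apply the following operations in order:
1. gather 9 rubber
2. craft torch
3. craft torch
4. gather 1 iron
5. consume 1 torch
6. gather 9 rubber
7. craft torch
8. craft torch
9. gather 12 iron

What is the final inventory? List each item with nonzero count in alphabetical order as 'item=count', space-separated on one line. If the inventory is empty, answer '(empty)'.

Answer: iron=13 rubber=2 torch=7

Derivation:
After 1 (gather 9 rubber): rubber=9
After 2 (craft torch): rubber=5 torch=2
After 3 (craft torch): rubber=1 torch=4
After 4 (gather 1 iron): iron=1 rubber=1 torch=4
After 5 (consume 1 torch): iron=1 rubber=1 torch=3
After 6 (gather 9 rubber): iron=1 rubber=10 torch=3
After 7 (craft torch): iron=1 rubber=6 torch=5
After 8 (craft torch): iron=1 rubber=2 torch=7
After 9 (gather 12 iron): iron=13 rubber=2 torch=7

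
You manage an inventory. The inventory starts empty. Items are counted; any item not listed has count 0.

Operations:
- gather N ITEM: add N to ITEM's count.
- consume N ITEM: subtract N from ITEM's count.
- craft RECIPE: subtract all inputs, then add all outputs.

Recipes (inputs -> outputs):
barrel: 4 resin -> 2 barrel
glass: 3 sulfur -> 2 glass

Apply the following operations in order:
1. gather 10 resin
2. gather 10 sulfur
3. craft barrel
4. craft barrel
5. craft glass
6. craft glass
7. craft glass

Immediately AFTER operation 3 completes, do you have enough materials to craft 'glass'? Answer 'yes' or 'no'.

After 1 (gather 10 resin): resin=10
After 2 (gather 10 sulfur): resin=10 sulfur=10
After 3 (craft barrel): barrel=2 resin=6 sulfur=10

Answer: yes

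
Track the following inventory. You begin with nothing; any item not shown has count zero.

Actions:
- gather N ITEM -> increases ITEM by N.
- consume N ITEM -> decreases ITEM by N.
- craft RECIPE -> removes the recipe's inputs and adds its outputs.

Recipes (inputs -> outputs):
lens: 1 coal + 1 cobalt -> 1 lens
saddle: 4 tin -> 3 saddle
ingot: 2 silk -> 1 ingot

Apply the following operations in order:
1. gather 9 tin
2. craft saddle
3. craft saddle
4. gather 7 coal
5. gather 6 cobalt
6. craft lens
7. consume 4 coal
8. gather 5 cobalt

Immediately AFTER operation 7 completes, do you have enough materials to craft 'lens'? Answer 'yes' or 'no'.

Answer: yes

Derivation:
After 1 (gather 9 tin): tin=9
After 2 (craft saddle): saddle=3 tin=5
After 3 (craft saddle): saddle=6 tin=1
After 4 (gather 7 coal): coal=7 saddle=6 tin=1
After 5 (gather 6 cobalt): coal=7 cobalt=6 saddle=6 tin=1
After 6 (craft lens): coal=6 cobalt=5 lens=1 saddle=6 tin=1
After 7 (consume 4 coal): coal=2 cobalt=5 lens=1 saddle=6 tin=1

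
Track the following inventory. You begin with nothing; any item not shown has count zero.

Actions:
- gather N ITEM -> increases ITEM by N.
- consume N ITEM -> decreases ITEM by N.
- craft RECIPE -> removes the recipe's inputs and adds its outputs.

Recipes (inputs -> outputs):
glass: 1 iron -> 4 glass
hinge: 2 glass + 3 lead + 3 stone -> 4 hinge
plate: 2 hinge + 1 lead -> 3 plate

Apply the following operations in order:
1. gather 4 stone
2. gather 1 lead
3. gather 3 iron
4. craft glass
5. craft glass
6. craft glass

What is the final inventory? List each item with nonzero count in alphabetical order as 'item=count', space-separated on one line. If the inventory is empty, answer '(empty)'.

After 1 (gather 4 stone): stone=4
After 2 (gather 1 lead): lead=1 stone=4
After 3 (gather 3 iron): iron=3 lead=1 stone=4
After 4 (craft glass): glass=4 iron=2 lead=1 stone=4
After 5 (craft glass): glass=8 iron=1 lead=1 stone=4
After 6 (craft glass): glass=12 lead=1 stone=4

Answer: glass=12 lead=1 stone=4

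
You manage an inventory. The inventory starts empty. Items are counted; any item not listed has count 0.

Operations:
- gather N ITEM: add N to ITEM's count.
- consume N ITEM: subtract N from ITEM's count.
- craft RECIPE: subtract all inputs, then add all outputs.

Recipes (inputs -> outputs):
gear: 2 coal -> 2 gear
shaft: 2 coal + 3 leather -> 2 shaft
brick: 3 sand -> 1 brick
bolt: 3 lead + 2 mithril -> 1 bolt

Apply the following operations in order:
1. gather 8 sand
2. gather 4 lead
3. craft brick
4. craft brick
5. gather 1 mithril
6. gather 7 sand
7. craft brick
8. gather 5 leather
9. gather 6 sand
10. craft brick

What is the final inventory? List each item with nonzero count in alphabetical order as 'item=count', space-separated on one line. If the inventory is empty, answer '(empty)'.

Answer: brick=4 lead=4 leather=5 mithril=1 sand=9

Derivation:
After 1 (gather 8 sand): sand=8
After 2 (gather 4 lead): lead=4 sand=8
After 3 (craft brick): brick=1 lead=4 sand=5
After 4 (craft brick): brick=2 lead=4 sand=2
After 5 (gather 1 mithril): brick=2 lead=4 mithril=1 sand=2
After 6 (gather 7 sand): brick=2 lead=4 mithril=1 sand=9
After 7 (craft brick): brick=3 lead=4 mithril=1 sand=6
After 8 (gather 5 leather): brick=3 lead=4 leather=5 mithril=1 sand=6
After 9 (gather 6 sand): brick=3 lead=4 leather=5 mithril=1 sand=12
After 10 (craft brick): brick=4 lead=4 leather=5 mithril=1 sand=9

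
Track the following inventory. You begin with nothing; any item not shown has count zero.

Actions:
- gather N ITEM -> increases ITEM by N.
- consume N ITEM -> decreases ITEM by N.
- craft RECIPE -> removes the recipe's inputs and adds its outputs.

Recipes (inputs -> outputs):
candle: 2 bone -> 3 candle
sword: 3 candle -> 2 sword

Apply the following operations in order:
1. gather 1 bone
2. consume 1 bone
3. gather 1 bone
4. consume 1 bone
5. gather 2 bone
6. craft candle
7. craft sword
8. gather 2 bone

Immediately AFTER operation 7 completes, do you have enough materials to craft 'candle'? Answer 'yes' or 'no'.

After 1 (gather 1 bone): bone=1
After 2 (consume 1 bone): (empty)
After 3 (gather 1 bone): bone=1
After 4 (consume 1 bone): (empty)
After 5 (gather 2 bone): bone=2
After 6 (craft candle): candle=3
After 7 (craft sword): sword=2

Answer: no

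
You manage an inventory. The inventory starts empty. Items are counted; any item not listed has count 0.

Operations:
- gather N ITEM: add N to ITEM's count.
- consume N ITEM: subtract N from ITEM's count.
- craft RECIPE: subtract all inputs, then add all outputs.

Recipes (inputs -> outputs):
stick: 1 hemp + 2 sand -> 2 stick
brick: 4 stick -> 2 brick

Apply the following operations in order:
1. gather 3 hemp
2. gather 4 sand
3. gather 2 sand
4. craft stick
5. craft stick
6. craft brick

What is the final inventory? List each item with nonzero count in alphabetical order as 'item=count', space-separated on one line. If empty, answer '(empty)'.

Answer: brick=2 hemp=1 sand=2

Derivation:
After 1 (gather 3 hemp): hemp=3
After 2 (gather 4 sand): hemp=3 sand=4
After 3 (gather 2 sand): hemp=3 sand=6
After 4 (craft stick): hemp=2 sand=4 stick=2
After 5 (craft stick): hemp=1 sand=2 stick=4
After 6 (craft brick): brick=2 hemp=1 sand=2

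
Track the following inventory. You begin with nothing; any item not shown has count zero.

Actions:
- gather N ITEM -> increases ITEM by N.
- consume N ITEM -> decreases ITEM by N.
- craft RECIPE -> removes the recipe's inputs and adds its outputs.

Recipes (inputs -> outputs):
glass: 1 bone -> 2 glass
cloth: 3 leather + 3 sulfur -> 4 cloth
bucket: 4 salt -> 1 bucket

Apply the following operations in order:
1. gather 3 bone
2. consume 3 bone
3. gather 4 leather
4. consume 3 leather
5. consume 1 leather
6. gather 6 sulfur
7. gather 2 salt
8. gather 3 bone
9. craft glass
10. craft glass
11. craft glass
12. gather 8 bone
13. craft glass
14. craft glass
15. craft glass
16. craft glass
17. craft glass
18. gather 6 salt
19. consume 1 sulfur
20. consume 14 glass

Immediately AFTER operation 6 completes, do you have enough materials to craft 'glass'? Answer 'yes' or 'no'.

Answer: no

Derivation:
After 1 (gather 3 bone): bone=3
After 2 (consume 3 bone): (empty)
After 3 (gather 4 leather): leather=4
After 4 (consume 3 leather): leather=1
After 5 (consume 1 leather): (empty)
After 6 (gather 6 sulfur): sulfur=6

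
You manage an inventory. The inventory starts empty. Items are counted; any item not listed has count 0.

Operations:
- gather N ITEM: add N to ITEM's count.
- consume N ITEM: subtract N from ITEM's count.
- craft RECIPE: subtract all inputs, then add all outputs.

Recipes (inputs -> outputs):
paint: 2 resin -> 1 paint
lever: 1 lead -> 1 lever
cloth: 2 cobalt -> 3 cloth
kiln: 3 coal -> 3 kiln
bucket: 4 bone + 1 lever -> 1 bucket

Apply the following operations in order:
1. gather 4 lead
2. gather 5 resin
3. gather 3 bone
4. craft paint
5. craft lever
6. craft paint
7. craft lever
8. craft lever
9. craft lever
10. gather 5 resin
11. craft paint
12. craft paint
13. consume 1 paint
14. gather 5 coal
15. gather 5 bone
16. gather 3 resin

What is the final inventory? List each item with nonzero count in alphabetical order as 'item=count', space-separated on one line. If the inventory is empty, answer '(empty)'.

Answer: bone=8 coal=5 lever=4 paint=3 resin=5

Derivation:
After 1 (gather 4 lead): lead=4
After 2 (gather 5 resin): lead=4 resin=5
After 3 (gather 3 bone): bone=3 lead=4 resin=5
After 4 (craft paint): bone=3 lead=4 paint=1 resin=3
After 5 (craft lever): bone=3 lead=3 lever=1 paint=1 resin=3
After 6 (craft paint): bone=3 lead=3 lever=1 paint=2 resin=1
After 7 (craft lever): bone=3 lead=2 lever=2 paint=2 resin=1
After 8 (craft lever): bone=3 lead=1 lever=3 paint=2 resin=1
After 9 (craft lever): bone=3 lever=4 paint=2 resin=1
After 10 (gather 5 resin): bone=3 lever=4 paint=2 resin=6
After 11 (craft paint): bone=3 lever=4 paint=3 resin=4
After 12 (craft paint): bone=3 lever=4 paint=4 resin=2
After 13 (consume 1 paint): bone=3 lever=4 paint=3 resin=2
After 14 (gather 5 coal): bone=3 coal=5 lever=4 paint=3 resin=2
After 15 (gather 5 bone): bone=8 coal=5 lever=4 paint=3 resin=2
After 16 (gather 3 resin): bone=8 coal=5 lever=4 paint=3 resin=5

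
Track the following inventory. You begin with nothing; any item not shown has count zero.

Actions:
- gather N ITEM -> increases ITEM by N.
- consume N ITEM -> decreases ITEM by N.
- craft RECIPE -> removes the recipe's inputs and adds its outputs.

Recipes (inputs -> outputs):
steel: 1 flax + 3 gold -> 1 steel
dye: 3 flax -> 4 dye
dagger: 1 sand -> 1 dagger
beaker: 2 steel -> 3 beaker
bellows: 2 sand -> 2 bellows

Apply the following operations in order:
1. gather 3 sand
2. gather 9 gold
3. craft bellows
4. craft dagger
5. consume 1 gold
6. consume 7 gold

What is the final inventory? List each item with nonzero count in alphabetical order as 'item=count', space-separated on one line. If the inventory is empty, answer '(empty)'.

After 1 (gather 3 sand): sand=3
After 2 (gather 9 gold): gold=9 sand=3
After 3 (craft bellows): bellows=2 gold=9 sand=1
After 4 (craft dagger): bellows=2 dagger=1 gold=9
After 5 (consume 1 gold): bellows=2 dagger=1 gold=8
After 6 (consume 7 gold): bellows=2 dagger=1 gold=1

Answer: bellows=2 dagger=1 gold=1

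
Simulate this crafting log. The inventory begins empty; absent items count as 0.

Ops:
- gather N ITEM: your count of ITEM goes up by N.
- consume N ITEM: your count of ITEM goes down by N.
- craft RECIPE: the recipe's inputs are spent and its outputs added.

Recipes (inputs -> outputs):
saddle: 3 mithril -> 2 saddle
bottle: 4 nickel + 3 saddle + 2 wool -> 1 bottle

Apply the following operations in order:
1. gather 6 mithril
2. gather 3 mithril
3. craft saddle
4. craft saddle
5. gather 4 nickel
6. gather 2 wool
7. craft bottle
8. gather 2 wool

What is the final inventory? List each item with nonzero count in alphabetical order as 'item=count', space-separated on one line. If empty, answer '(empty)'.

After 1 (gather 6 mithril): mithril=6
After 2 (gather 3 mithril): mithril=9
After 3 (craft saddle): mithril=6 saddle=2
After 4 (craft saddle): mithril=3 saddle=4
After 5 (gather 4 nickel): mithril=3 nickel=4 saddle=4
After 6 (gather 2 wool): mithril=3 nickel=4 saddle=4 wool=2
After 7 (craft bottle): bottle=1 mithril=3 saddle=1
After 8 (gather 2 wool): bottle=1 mithril=3 saddle=1 wool=2

Answer: bottle=1 mithril=3 saddle=1 wool=2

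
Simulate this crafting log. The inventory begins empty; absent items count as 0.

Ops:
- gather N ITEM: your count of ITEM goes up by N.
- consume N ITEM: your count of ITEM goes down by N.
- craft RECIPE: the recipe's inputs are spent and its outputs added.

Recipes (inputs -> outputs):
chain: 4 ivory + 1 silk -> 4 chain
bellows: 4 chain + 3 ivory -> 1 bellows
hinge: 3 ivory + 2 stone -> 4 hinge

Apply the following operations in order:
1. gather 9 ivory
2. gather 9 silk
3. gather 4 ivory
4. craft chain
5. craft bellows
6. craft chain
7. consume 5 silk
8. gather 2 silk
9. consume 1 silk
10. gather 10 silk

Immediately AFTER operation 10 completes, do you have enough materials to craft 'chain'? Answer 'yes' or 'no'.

After 1 (gather 9 ivory): ivory=9
After 2 (gather 9 silk): ivory=9 silk=9
After 3 (gather 4 ivory): ivory=13 silk=9
After 4 (craft chain): chain=4 ivory=9 silk=8
After 5 (craft bellows): bellows=1 ivory=6 silk=8
After 6 (craft chain): bellows=1 chain=4 ivory=2 silk=7
After 7 (consume 5 silk): bellows=1 chain=4 ivory=2 silk=2
After 8 (gather 2 silk): bellows=1 chain=4 ivory=2 silk=4
After 9 (consume 1 silk): bellows=1 chain=4 ivory=2 silk=3
After 10 (gather 10 silk): bellows=1 chain=4 ivory=2 silk=13

Answer: no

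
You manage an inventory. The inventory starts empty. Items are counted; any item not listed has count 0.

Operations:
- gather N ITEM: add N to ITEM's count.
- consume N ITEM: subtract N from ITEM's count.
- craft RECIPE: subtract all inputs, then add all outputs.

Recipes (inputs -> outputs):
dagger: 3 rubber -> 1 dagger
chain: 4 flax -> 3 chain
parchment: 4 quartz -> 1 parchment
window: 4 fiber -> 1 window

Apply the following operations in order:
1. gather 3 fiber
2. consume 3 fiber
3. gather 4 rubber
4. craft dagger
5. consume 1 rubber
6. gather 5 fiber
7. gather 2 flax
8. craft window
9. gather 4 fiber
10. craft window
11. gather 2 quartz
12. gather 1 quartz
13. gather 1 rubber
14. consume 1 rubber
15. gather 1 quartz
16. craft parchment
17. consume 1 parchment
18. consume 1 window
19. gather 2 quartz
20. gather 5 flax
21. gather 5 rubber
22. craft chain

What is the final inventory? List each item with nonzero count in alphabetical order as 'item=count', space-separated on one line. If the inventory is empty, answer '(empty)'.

After 1 (gather 3 fiber): fiber=3
After 2 (consume 3 fiber): (empty)
After 3 (gather 4 rubber): rubber=4
After 4 (craft dagger): dagger=1 rubber=1
After 5 (consume 1 rubber): dagger=1
After 6 (gather 5 fiber): dagger=1 fiber=5
After 7 (gather 2 flax): dagger=1 fiber=5 flax=2
After 8 (craft window): dagger=1 fiber=1 flax=2 window=1
After 9 (gather 4 fiber): dagger=1 fiber=5 flax=2 window=1
After 10 (craft window): dagger=1 fiber=1 flax=2 window=2
After 11 (gather 2 quartz): dagger=1 fiber=1 flax=2 quartz=2 window=2
After 12 (gather 1 quartz): dagger=1 fiber=1 flax=2 quartz=3 window=2
After 13 (gather 1 rubber): dagger=1 fiber=1 flax=2 quartz=3 rubber=1 window=2
After 14 (consume 1 rubber): dagger=1 fiber=1 flax=2 quartz=3 window=2
After 15 (gather 1 quartz): dagger=1 fiber=1 flax=2 quartz=4 window=2
After 16 (craft parchment): dagger=1 fiber=1 flax=2 parchment=1 window=2
After 17 (consume 1 parchment): dagger=1 fiber=1 flax=2 window=2
After 18 (consume 1 window): dagger=1 fiber=1 flax=2 window=1
After 19 (gather 2 quartz): dagger=1 fiber=1 flax=2 quartz=2 window=1
After 20 (gather 5 flax): dagger=1 fiber=1 flax=7 quartz=2 window=1
After 21 (gather 5 rubber): dagger=1 fiber=1 flax=7 quartz=2 rubber=5 window=1
After 22 (craft chain): chain=3 dagger=1 fiber=1 flax=3 quartz=2 rubber=5 window=1

Answer: chain=3 dagger=1 fiber=1 flax=3 quartz=2 rubber=5 window=1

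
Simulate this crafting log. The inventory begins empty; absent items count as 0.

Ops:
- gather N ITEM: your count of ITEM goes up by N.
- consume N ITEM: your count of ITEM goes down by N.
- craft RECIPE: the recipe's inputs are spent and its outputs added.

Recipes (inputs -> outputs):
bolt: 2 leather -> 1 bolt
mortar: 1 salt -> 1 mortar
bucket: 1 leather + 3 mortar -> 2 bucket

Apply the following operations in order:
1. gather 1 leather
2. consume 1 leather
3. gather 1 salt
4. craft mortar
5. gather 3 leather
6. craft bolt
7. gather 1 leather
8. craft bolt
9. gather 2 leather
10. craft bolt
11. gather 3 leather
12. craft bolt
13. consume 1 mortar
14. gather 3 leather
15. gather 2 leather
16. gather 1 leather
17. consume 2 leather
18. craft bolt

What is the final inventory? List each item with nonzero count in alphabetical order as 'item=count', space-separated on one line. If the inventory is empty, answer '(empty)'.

After 1 (gather 1 leather): leather=1
After 2 (consume 1 leather): (empty)
After 3 (gather 1 salt): salt=1
After 4 (craft mortar): mortar=1
After 5 (gather 3 leather): leather=3 mortar=1
After 6 (craft bolt): bolt=1 leather=1 mortar=1
After 7 (gather 1 leather): bolt=1 leather=2 mortar=1
After 8 (craft bolt): bolt=2 mortar=1
After 9 (gather 2 leather): bolt=2 leather=2 mortar=1
After 10 (craft bolt): bolt=3 mortar=1
After 11 (gather 3 leather): bolt=3 leather=3 mortar=1
After 12 (craft bolt): bolt=4 leather=1 mortar=1
After 13 (consume 1 mortar): bolt=4 leather=1
After 14 (gather 3 leather): bolt=4 leather=4
After 15 (gather 2 leather): bolt=4 leather=6
After 16 (gather 1 leather): bolt=4 leather=7
After 17 (consume 2 leather): bolt=4 leather=5
After 18 (craft bolt): bolt=5 leather=3

Answer: bolt=5 leather=3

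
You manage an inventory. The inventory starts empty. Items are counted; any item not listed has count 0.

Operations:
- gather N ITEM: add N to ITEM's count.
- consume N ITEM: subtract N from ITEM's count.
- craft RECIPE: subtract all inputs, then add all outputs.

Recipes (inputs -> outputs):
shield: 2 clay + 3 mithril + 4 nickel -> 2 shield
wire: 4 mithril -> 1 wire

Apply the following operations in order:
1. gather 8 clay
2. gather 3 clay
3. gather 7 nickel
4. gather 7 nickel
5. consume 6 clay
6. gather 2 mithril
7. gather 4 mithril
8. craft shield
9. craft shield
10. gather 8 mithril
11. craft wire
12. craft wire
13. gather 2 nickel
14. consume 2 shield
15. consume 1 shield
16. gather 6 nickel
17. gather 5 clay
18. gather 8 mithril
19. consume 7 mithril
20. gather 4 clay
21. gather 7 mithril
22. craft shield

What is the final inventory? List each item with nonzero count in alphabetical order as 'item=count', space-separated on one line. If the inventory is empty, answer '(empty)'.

After 1 (gather 8 clay): clay=8
After 2 (gather 3 clay): clay=11
After 3 (gather 7 nickel): clay=11 nickel=7
After 4 (gather 7 nickel): clay=11 nickel=14
After 5 (consume 6 clay): clay=5 nickel=14
After 6 (gather 2 mithril): clay=5 mithril=2 nickel=14
After 7 (gather 4 mithril): clay=5 mithril=6 nickel=14
After 8 (craft shield): clay=3 mithril=3 nickel=10 shield=2
After 9 (craft shield): clay=1 nickel=6 shield=4
After 10 (gather 8 mithril): clay=1 mithril=8 nickel=6 shield=4
After 11 (craft wire): clay=1 mithril=4 nickel=6 shield=4 wire=1
After 12 (craft wire): clay=1 nickel=6 shield=4 wire=2
After 13 (gather 2 nickel): clay=1 nickel=8 shield=4 wire=2
After 14 (consume 2 shield): clay=1 nickel=8 shield=2 wire=2
After 15 (consume 1 shield): clay=1 nickel=8 shield=1 wire=2
After 16 (gather 6 nickel): clay=1 nickel=14 shield=1 wire=2
After 17 (gather 5 clay): clay=6 nickel=14 shield=1 wire=2
After 18 (gather 8 mithril): clay=6 mithril=8 nickel=14 shield=1 wire=2
After 19 (consume 7 mithril): clay=6 mithril=1 nickel=14 shield=1 wire=2
After 20 (gather 4 clay): clay=10 mithril=1 nickel=14 shield=1 wire=2
After 21 (gather 7 mithril): clay=10 mithril=8 nickel=14 shield=1 wire=2
After 22 (craft shield): clay=8 mithril=5 nickel=10 shield=3 wire=2

Answer: clay=8 mithril=5 nickel=10 shield=3 wire=2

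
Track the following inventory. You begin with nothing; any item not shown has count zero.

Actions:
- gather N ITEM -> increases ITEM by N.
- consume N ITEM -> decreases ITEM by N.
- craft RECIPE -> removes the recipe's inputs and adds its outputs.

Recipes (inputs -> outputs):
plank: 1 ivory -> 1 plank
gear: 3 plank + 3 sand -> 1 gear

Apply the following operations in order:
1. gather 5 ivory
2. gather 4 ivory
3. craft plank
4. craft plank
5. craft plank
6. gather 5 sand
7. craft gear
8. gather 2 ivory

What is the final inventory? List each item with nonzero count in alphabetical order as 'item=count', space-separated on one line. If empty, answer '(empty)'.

After 1 (gather 5 ivory): ivory=5
After 2 (gather 4 ivory): ivory=9
After 3 (craft plank): ivory=8 plank=1
After 4 (craft plank): ivory=7 plank=2
After 5 (craft plank): ivory=6 plank=3
After 6 (gather 5 sand): ivory=6 plank=3 sand=5
After 7 (craft gear): gear=1 ivory=6 sand=2
After 8 (gather 2 ivory): gear=1 ivory=8 sand=2

Answer: gear=1 ivory=8 sand=2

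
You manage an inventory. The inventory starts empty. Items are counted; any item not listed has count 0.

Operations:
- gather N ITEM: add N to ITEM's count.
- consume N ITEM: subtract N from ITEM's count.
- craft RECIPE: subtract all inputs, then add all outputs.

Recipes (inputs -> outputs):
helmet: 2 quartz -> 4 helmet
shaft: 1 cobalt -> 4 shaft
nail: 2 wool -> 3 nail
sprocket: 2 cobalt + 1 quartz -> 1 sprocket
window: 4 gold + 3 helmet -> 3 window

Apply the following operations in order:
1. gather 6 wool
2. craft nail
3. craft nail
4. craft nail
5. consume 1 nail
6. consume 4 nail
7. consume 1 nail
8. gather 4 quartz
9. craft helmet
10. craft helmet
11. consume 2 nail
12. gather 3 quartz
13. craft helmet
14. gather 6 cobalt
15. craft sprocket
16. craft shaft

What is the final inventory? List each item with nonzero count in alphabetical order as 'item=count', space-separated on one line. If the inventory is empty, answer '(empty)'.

After 1 (gather 6 wool): wool=6
After 2 (craft nail): nail=3 wool=4
After 3 (craft nail): nail=6 wool=2
After 4 (craft nail): nail=9
After 5 (consume 1 nail): nail=8
After 6 (consume 4 nail): nail=4
After 7 (consume 1 nail): nail=3
After 8 (gather 4 quartz): nail=3 quartz=4
After 9 (craft helmet): helmet=4 nail=3 quartz=2
After 10 (craft helmet): helmet=8 nail=3
After 11 (consume 2 nail): helmet=8 nail=1
After 12 (gather 3 quartz): helmet=8 nail=1 quartz=3
After 13 (craft helmet): helmet=12 nail=1 quartz=1
After 14 (gather 6 cobalt): cobalt=6 helmet=12 nail=1 quartz=1
After 15 (craft sprocket): cobalt=4 helmet=12 nail=1 sprocket=1
After 16 (craft shaft): cobalt=3 helmet=12 nail=1 shaft=4 sprocket=1

Answer: cobalt=3 helmet=12 nail=1 shaft=4 sprocket=1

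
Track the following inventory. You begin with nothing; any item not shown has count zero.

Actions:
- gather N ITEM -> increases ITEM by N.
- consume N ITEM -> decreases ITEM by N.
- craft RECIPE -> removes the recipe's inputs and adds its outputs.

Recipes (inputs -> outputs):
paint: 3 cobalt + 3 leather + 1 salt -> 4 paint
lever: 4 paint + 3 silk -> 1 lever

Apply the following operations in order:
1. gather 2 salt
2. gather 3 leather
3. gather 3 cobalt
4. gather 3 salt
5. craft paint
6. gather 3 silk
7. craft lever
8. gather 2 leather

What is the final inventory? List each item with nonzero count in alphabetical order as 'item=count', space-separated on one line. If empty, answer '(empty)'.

Answer: leather=2 lever=1 salt=4

Derivation:
After 1 (gather 2 salt): salt=2
After 2 (gather 3 leather): leather=3 salt=2
After 3 (gather 3 cobalt): cobalt=3 leather=3 salt=2
After 4 (gather 3 salt): cobalt=3 leather=3 salt=5
After 5 (craft paint): paint=4 salt=4
After 6 (gather 3 silk): paint=4 salt=4 silk=3
After 7 (craft lever): lever=1 salt=4
After 8 (gather 2 leather): leather=2 lever=1 salt=4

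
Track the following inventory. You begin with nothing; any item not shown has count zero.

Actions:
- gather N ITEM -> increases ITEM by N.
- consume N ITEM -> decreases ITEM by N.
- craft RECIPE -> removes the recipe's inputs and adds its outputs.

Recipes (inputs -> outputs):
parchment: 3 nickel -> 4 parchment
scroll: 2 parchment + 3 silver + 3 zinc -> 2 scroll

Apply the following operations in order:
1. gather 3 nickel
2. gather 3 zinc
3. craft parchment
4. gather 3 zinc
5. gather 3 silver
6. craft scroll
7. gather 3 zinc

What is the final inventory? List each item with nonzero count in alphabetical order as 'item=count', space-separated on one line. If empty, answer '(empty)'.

Answer: parchment=2 scroll=2 zinc=6

Derivation:
After 1 (gather 3 nickel): nickel=3
After 2 (gather 3 zinc): nickel=3 zinc=3
After 3 (craft parchment): parchment=4 zinc=3
After 4 (gather 3 zinc): parchment=4 zinc=6
After 5 (gather 3 silver): parchment=4 silver=3 zinc=6
After 6 (craft scroll): parchment=2 scroll=2 zinc=3
After 7 (gather 3 zinc): parchment=2 scroll=2 zinc=6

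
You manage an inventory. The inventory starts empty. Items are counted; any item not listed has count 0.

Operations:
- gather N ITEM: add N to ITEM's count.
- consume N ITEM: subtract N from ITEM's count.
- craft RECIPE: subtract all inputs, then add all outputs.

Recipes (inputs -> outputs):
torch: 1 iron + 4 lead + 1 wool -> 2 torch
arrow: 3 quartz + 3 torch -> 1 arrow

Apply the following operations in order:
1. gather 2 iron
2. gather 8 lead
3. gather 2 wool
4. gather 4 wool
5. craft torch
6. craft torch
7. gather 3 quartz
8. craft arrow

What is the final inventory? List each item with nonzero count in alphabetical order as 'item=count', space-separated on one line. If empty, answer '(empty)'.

After 1 (gather 2 iron): iron=2
After 2 (gather 8 lead): iron=2 lead=8
After 3 (gather 2 wool): iron=2 lead=8 wool=2
After 4 (gather 4 wool): iron=2 lead=8 wool=6
After 5 (craft torch): iron=1 lead=4 torch=2 wool=5
After 6 (craft torch): torch=4 wool=4
After 7 (gather 3 quartz): quartz=3 torch=4 wool=4
After 8 (craft arrow): arrow=1 torch=1 wool=4

Answer: arrow=1 torch=1 wool=4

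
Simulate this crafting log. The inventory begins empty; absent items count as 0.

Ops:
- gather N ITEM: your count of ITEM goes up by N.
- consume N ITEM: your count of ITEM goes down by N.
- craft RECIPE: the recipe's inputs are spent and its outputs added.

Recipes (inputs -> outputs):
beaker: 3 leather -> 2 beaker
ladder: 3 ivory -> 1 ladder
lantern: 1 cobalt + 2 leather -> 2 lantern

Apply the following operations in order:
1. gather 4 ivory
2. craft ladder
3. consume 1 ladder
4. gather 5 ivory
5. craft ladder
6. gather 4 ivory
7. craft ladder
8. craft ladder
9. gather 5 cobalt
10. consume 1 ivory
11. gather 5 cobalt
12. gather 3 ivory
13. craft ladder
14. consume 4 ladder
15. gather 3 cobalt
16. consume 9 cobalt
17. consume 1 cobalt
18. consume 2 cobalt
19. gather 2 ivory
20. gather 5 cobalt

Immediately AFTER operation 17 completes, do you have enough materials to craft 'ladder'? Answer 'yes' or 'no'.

Answer: no

Derivation:
After 1 (gather 4 ivory): ivory=4
After 2 (craft ladder): ivory=1 ladder=1
After 3 (consume 1 ladder): ivory=1
After 4 (gather 5 ivory): ivory=6
After 5 (craft ladder): ivory=3 ladder=1
After 6 (gather 4 ivory): ivory=7 ladder=1
After 7 (craft ladder): ivory=4 ladder=2
After 8 (craft ladder): ivory=1 ladder=3
After 9 (gather 5 cobalt): cobalt=5 ivory=1 ladder=3
After 10 (consume 1 ivory): cobalt=5 ladder=3
After 11 (gather 5 cobalt): cobalt=10 ladder=3
After 12 (gather 3 ivory): cobalt=10 ivory=3 ladder=3
After 13 (craft ladder): cobalt=10 ladder=4
After 14 (consume 4 ladder): cobalt=10
After 15 (gather 3 cobalt): cobalt=13
After 16 (consume 9 cobalt): cobalt=4
After 17 (consume 1 cobalt): cobalt=3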